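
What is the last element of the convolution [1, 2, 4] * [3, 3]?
Use y[k] = Σ_i a[i]·b[k-i] at k=3. y[3] = 4×3 = 12

12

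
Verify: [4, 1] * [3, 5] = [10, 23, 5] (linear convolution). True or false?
Recompute linear convolution of [4, 1] and [3, 5]: y[0] = 4×3 = 12; y[1] = 4×5 + 1×3 = 23; y[2] = 1×5 = 5 → [12, 23, 5]. Compare to given [10, 23, 5]: they differ at index 0: given 10, correct 12, so answer: No

No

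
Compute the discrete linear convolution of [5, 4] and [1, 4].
y[0] = 5×1 = 5; y[1] = 5×4 + 4×1 = 24; y[2] = 4×4 = 16

[5, 24, 16]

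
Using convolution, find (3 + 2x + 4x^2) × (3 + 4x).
Ascending coefficients: a = [3, 2, 4], b = [3, 4]. c[0] = 3×3 = 9; c[1] = 3×4 + 2×3 = 18; c[2] = 2×4 + 4×3 = 20; c[3] = 4×4 = 16. Result coefficients: [9, 18, 20, 16] → 9 + 18x + 20x^2 + 16x^3

9 + 18x + 20x^2 + 16x^3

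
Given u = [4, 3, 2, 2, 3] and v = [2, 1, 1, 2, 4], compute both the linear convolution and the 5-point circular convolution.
Linear: y_lin[0] = 4×2 = 8; y_lin[1] = 4×1 + 3×2 = 10; y_lin[2] = 4×1 + 3×1 + 2×2 = 11; y_lin[3] = 4×2 + 3×1 + 2×1 + 2×2 = 17; y_lin[4] = 4×4 + 3×2 + 2×1 + 2×1 + 3×2 = 32; y_lin[5] = 3×4 + 2×2 + 2×1 + 3×1 = 21; y_lin[6] = 2×4 + 2×2 + 3×1 = 15; y_lin[7] = 2×4 + 3×2 = 14; y_lin[8] = 3×4 = 12 → [8, 10, 11, 17, 32, 21, 15, 14, 12]. Circular (length 5): y[0] = 4×2 + 3×4 + 2×2 + 2×1 + 3×1 = 29; y[1] = 4×1 + 3×2 + 2×4 + 2×2 + 3×1 = 25; y[2] = 4×1 + 3×1 + 2×2 + 2×4 + 3×2 = 25; y[3] = 4×2 + 3×1 + 2×1 + 2×2 + 3×4 = 29; y[4] = 4×4 + 3×2 + 2×1 + 2×1 + 3×2 = 32 → [29, 25, 25, 29, 32]

Linear: [8, 10, 11, 17, 32, 21, 15, 14, 12], Circular: [29, 25, 25, 29, 32]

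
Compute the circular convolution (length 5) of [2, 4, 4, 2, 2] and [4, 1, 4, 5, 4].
Use y[k] = Σ_j u[j]·v[(k-j) mod 5]. y[0] = 2×4 + 4×4 + 4×5 + 2×4 + 2×1 = 54; y[1] = 2×1 + 4×4 + 4×4 + 2×5 + 2×4 = 52; y[2] = 2×4 + 4×1 + 4×4 + 2×4 + 2×5 = 46; y[3] = 2×5 + 4×4 + 4×1 + 2×4 + 2×4 = 46; y[4] = 2×4 + 4×5 + 4×4 + 2×1 + 2×4 = 54. Result: [54, 52, 46, 46, 54]

[54, 52, 46, 46, 54]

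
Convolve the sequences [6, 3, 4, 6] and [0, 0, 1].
y[0] = 6×0 = 0; y[1] = 6×0 + 3×0 = 0; y[2] = 6×1 + 3×0 + 4×0 = 6; y[3] = 3×1 + 4×0 + 6×0 = 3; y[4] = 4×1 + 6×0 = 4; y[5] = 6×1 = 6

[0, 0, 6, 3, 4, 6]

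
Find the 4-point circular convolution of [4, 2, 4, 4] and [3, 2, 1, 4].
Use y[k] = Σ_j u[j]·v[(k-j) mod 4]. y[0] = 4×3 + 2×4 + 4×1 + 4×2 = 32; y[1] = 4×2 + 2×3 + 4×4 + 4×1 = 34; y[2] = 4×1 + 2×2 + 4×3 + 4×4 = 36; y[3] = 4×4 + 2×1 + 4×2 + 4×3 = 38. Result: [32, 34, 36, 38]

[32, 34, 36, 38]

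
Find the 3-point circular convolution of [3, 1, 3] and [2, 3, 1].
Use y[k] = Σ_j u[j]·v[(k-j) mod 3]. y[0] = 3×2 + 1×1 + 3×3 = 16; y[1] = 3×3 + 1×2 + 3×1 = 14; y[2] = 3×1 + 1×3 + 3×2 = 12. Result: [16, 14, 12]

[16, 14, 12]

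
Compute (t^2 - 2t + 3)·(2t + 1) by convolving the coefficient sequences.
Ascending coefficients: a = [3, -2, 1], b = [1, 2]. c[0] = 3×1 = 3; c[1] = 3×2 + -2×1 = 4; c[2] = -2×2 + 1×1 = -3; c[3] = 1×2 = 2. Result coefficients: [3, 4, -3, 2] → 2t^3 - 3t^2 + 4t + 3

2t^3 - 3t^2 + 4t + 3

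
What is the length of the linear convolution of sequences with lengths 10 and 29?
Linear/full convolution length: m + n - 1 = 10 + 29 - 1 = 38

38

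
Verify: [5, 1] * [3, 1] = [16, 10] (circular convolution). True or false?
Recompute circular convolution of [5, 1] and [3, 1]: y[0] = 5×3 + 1×1 = 16; y[1] = 5×1 + 1×3 = 8 → [16, 8]. Compare to given [16, 10]: they differ at index 1: given 10, correct 8, so answer: No

No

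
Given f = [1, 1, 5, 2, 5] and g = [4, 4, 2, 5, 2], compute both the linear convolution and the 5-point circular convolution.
Linear: y_lin[0] = 1×4 = 4; y_lin[1] = 1×4 + 1×4 = 8; y_lin[2] = 1×2 + 1×4 + 5×4 = 26; y_lin[3] = 1×5 + 1×2 + 5×4 + 2×4 = 35; y_lin[4] = 1×2 + 1×5 + 5×2 + 2×4 + 5×4 = 45; y_lin[5] = 1×2 + 5×5 + 2×2 + 5×4 = 51; y_lin[6] = 5×2 + 2×5 + 5×2 = 30; y_lin[7] = 2×2 + 5×5 = 29; y_lin[8] = 5×2 = 10 → [4, 8, 26, 35, 45, 51, 30, 29, 10]. Circular (length 5): y[0] = 1×4 + 1×2 + 5×5 + 2×2 + 5×4 = 55; y[1] = 1×4 + 1×4 + 5×2 + 2×5 + 5×2 = 38; y[2] = 1×2 + 1×4 + 5×4 + 2×2 + 5×5 = 55; y[3] = 1×5 + 1×2 + 5×4 + 2×4 + 5×2 = 45; y[4] = 1×2 + 1×5 + 5×2 + 2×4 + 5×4 = 45 → [55, 38, 55, 45, 45]

Linear: [4, 8, 26, 35, 45, 51, 30, 29, 10], Circular: [55, 38, 55, 45, 45]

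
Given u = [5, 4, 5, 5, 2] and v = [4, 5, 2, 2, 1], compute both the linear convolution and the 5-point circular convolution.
Linear: y_lin[0] = 5×4 = 20; y_lin[1] = 5×5 + 4×4 = 41; y_lin[2] = 5×2 + 4×5 + 5×4 = 50; y_lin[3] = 5×2 + 4×2 + 5×5 + 5×4 = 63; y_lin[4] = 5×1 + 4×2 + 5×2 + 5×5 + 2×4 = 56; y_lin[5] = 4×1 + 5×2 + 5×2 + 2×5 = 34; y_lin[6] = 5×1 + 5×2 + 2×2 = 19; y_lin[7] = 5×1 + 2×2 = 9; y_lin[8] = 2×1 = 2 → [20, 41, 50, 63, 56, 34, 19, 9, 2]. Circular (length 5): y[0] = 5×4 + 4×1 + 5×2 + 5×2 + 2×5 = 54; y[1] = 5×5 + 4×4 + 5×1 + 5×2 + 2×2 = 60; y[2] = 5×2 + 4×5 + 5×4 + 5×1 + 2×2 = 59; y[3] = 5×2 + 4×2 + 5×5 + 5×4 + 2×1 = 65; y[4] = 5×1 + 4×2 + 5×2 + 5×5 + 2×4 = 56 → [54, 60, 59, 65, 56]

Linear: [20, 41, 50, 63, 56, 34, 19, 9, 2], Circular: [54, 60, 59, 65, 56]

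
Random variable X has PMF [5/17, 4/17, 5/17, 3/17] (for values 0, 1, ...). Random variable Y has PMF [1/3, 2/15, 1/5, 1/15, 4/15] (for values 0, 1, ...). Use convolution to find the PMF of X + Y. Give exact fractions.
P(X+Y=k) = Σ_i P(X=i)·P(Y=k-i) — a convolution of [5/17, 4/17, 5/17, 3/17] and [1/3, 2/15, 1/5, 1/15, 4/15]. P(X+Y=0) = (5/17)×(1/3) = 5/51; P(X+Y=1) = (5/17)×(2/15) + (4/17)×(1/3) = 2/51 + 4/51 = 2/17; P(X+Y=2) = (5/17)×(1/5) + (4/17)×(2/15) + (5/17)×(1/3) = 1/17 + 8/255 + 5/51 = 16/85; P(X+Y=3) = (5/17)×(1/15) + (4/17)×(1/5) + (5/17)×(2/15) + (3/17)×(1/3) = 1/51 + 4/85 + 2/51 + 1/17 = 14/85; P(X+Y=4) = (5/17)×(4/15) + (4/17)×(1/15) + (5/17)×(1/5) + (3/17)×(2/15) = 4/51 + 4/255 + 1/17 + 2/85 = 3/17; P(X+Y=5) = (4/17)×(4/15) + (5/17)×(1/15) + (3/17)×(1/5) = 16/255 + 1/51 + 3/85 = 2/17; P(X+Y=6) = (5/17)×(4/15) + (3/17)×(1/15) = 4/51 + 1/85 = 23/255; P(X+Y=7) = (3/17)×(4/15) = 4/85. PMF: [5/51, 2/17, 16/85, 14/85, 3/17, 2/17, 23/255, 4/85] (sums to 1 ✓)

[5/51, 2/17, 16/85, 14/85, 3/17, 2/17, 23/255, 4/85]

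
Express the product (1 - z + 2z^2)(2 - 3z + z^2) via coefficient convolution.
Ascending coefficients: a = [1, -1, 2], b = [2, -3, 1]. c[0] = 1×2 = 2; c[1] = 1×-3 + -1×2 = -5; c[2] = 1×1 + -1×-3 + 2×2 = 8; c[3] = -1×1 + 2×-3 = -7; c[4] = 2×1 = 2. Result coefficients: [2, -5, 8, -7, 2] → 2 - 5z + 8z^2 - 7z^3 + 2z^4

2 - 5z + 8z^2 - 7z^3 + 2z^4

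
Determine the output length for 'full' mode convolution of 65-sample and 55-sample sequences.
Linear/full convolution length: m + n - 1 = 65 + 55 - 1 = 119

119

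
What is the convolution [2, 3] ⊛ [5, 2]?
y[0] = 2×5 = 10; y[1] = 2×2 + 3×5 = 19; y[2] = 3×2 = 6

[10, 19, 6]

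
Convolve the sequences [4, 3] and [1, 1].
y[0] = 4×1 = 4; y[1] = 4×1 + 3×1 = 7; y[2] = 3×1 = 3

[4, 7, 3]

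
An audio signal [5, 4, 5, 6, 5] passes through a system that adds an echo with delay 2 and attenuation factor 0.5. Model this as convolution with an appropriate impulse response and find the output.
Direct-path + delayed-attenuated-path model → impulse response h = [1, 0, 0.5] (1 at lag 0, 0.5 at lag 2). Output y[n] = x[n] + 0.5·x[n - 2] (with x[n] = 0 outside 0..4): y[0] = 5 + 0.5×0 = 5; y[1] = 4 + 0.5×0 = 4; y[2] = 5 + 0.5×5 = 7.5; y[3] = 6 + 0.5×4 = 8.0; y[4] = 5 + 0.5×5 = 7.5; y[5] = 0 + 0.5×6 = 3.0; y[6] = 0 + 0.5×5 = 2.5. So y = [5, 4, 7.5, 8.0, 7.5, 3.0, 2.5]

[5, 4, 7.5, 8.0, 7.5, 3.0, 2.5]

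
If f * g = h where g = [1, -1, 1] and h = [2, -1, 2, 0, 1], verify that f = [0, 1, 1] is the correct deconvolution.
Forward-compute [0, 1, 1] * [1, -1, 1]: h[0] = 0×1 = 0; h[1] = 0×-1 + 1×1 = 1; h[2] = 0×1 + 1×-1 + 1×1 = 0; h[3] = 1×1 + 1×-1 = 0; h[4] = 1×1 = 1 → [0, 1, 0, 0, 1]. Does not match given h = [2, -1, 2, 0, 1].

Not verified. [0, 1, 1] * [1, -1, 1] = [0, 1, 0, 0, 1], which differs from [2, -1, 2, 0, 1] at index 0.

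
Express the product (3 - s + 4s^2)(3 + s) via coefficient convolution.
Ascending coefficients: a = [3, -1, 4], b = [3, 1]. c[0] = 3×3 = 9; c[1] = 3×1 + -1×3 = 0; c[2] = -1×1 + 4×3 = 11; c[3] = 4×1 = 4. Result coefficients: [9, 0, 11, 4] → 9 + 11s^2 + 4s^3

9 + 11s^2 + 4s^3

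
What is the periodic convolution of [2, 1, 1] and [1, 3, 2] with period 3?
Use y[k] = Σ_j u[j]·v[(k-j) mod 3]. y[0] = 2×1 + 1×2 + 1×3 = 7; y[1] = 2×3 + 1×1 + 1×2 = 9; y[2] = 2×2 + 1×3 + 1×1 = 8. Result: [7, 9, 8]

[7, 9, 8]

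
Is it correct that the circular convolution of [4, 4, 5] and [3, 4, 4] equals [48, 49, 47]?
Recompute circular convolution of [4, 4, 5] and [3, 4, 4]: y[0] = 4×3 + 4×4 + 5×4 = 48; y[1] = 4×4 + 4×3 + 5×4 = 48; y[2] = 4×4 + 4×4 + 5×3 = 47 → [48, 48, 47]. Compare to given [48, 49, 47]: they differ at index 1: given 49, correct 48, so answer: No

No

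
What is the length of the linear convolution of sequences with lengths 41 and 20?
Linear/full convolution length: m + n - 1 = 41 + 20 - 1 = 60

60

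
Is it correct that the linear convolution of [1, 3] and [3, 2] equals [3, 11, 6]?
Recompute linear convolution of [1, 3] and [3, 2]: y[0] = 1×3 = 3; y[1] = 1×2 + 3×3 = 11; y[2] = 3×2 = 6 → [3, 11, 6]. Given [3, 11, 6] matches, so answer: Yes

Yes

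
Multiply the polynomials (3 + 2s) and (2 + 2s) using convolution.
Ascending coefficients: a = [3, 2], b = [2, 2]. c[0] = 3×2 = 6; c[1] = 3×2 + 2×2 = 10; c[2] = 2×2 = 4. Result coefficients: [6, 10, 4] → 6 + 10s + 4s^2

6 + 10s + 4s^2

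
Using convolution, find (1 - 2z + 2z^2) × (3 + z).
Ascending coefficients: a = [1, -2, 2], b = [3, 1]. c[0] = 1×3 = 3; c[1] = 1×1 + -2×3 = -5; c[2] = -2×1 + 2×3 = 4; c[3] = 2×1 = 2. Result coefficients: [3, -5, 4, 2] → 3 - 5z + 4z^2 + 2z^3

3 - 5z + 4z^2 + 2z^3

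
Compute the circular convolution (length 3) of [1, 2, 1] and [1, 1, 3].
Use y[k] = Σ_j a[j]·b[(k-j) mod 3]. y[0] = 1×1 + 2×3 + 1×1 = 8; y[1] = 1×1 + 2×1 + 1×3 = 6; y[2] = 1×3 + 2×1 + 1×1 = 6. Result: [8, 6, 6]

[8, 6, 6]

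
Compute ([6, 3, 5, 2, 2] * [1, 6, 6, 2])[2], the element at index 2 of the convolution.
Use y[k] = Σ_i a[i]·b[k-i] at k=2. y[2] = 6×6 + 3×6 + 5×1 = 59

59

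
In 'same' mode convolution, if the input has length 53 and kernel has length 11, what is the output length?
'Same' mode returns an output with the same length as the input: 53

53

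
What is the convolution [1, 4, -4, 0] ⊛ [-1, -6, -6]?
y[0] = 1×-1 = -1; y[1] = 1×-6 + 4×-1 = -10; y[2] = 1×-6 + 4×-6 + -4×-1 = -26; y[3] = 4×-6 + -4×-6 + 0×-1 = 0; y[4] = -4×-6 + 0×-6 = 24; y[5] = 0×-6 = 0

[-1, -10, -26, 0, 24, 0]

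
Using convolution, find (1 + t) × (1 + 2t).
Ascending coefficients: a = [1, 1], b = [1, 2]. c[0] = 1×1 = 1; c[1] = 1×2 + 1×1 = 3; c[2] = 1×2 = 2. Result coefficients: [1, 3, 2] → 1 + 3t + 2t^2

1 + 3t + 2t^2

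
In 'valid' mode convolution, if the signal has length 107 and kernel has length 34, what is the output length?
'Valid' mode counts only positions where the kernel fully overlaps the signal: m - n + 1 = 107 - 34 + 1 = 74

74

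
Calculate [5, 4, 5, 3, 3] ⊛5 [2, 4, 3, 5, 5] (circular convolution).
Use y[k] = Σ_j u[j]·v[(k-j) mod 5]. y[0] = 5×2 + 4×5 + 5×5 + 3×3 + 3×4 = 76; y[1] = 5×4 + 4×2 + 5×5 + 3×5 + 3×3 = 77; y[2] = 5×3 + 4×4 + 5×2 + 3×5 + 3×5 = 71; y[3] = 5×5 + 4×3 + 5×4 + 3×2 + 3×5 = 78; y[4] = 5×5 + 4×5 + 5×3 + 3×4 + 3×2 = 78. Result: [76, 77, 71, 78, 78]

[76, 77, 71, 78, 78]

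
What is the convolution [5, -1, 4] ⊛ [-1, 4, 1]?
y[0] = 5×-1 = -5; y[1] = 5×4 + -1×-1 = 21; y[2] = 5×1 + -1×4 + 4×-1 = -3; y[3] = -1×1 + 4×4 = 15; y[4] = 4×1 = 4

[-5, 21, -3, 15, 4]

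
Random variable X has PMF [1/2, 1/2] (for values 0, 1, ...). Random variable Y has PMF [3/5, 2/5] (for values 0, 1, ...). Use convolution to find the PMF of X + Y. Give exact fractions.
P(X+Y=k) = Σ_i P(X=i)·P(Y=k-i) — a convolution of [1/2, 1/2] and [3/5, 2/5]. P(X+Y=0) = (1/2)×(3/5) = 3/10; P(X+Y=1) = (1/2)×(2/5) + (1/2)×(3/5) = 1/5 + 3/10 = 1/2; P(X+Y=2) = (1/2)×(2/5) = 1/5. PMF: [3/10, 1/2, 1/5] (sums to 1 ✓)

[3/10, 1/2, 1/5]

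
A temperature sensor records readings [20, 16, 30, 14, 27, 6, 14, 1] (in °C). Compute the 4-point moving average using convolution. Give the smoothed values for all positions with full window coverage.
4-point moving average kernel = [1, 1, 1, 1]. Apply in 'valid' mode (full window coverage): avg[0] = (20 + 16 + 30 + 14) / 4 = 20.0; avg[1] = (16 + 30 + 14 + 27) / 4 = 21.75; avg[2] = (30 + 14 + 27 + 6) / 4 = 19.25; avg[3] = (14 + 27 + 6 + 14) / 4 = 15.25; avg[4] = (27 + 6 + 14 + 1) / 4 = 12.0. Smoothed values: [20.0, 21.75, 19.25, 15.25, 12.0]

[20.0, 21.75, 19.25, 15.25, 12.0]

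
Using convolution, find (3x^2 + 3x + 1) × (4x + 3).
Ascending coefficients: a = [1, 3, 3], b = [3, 4]. c[0] = 1×3 = 3; c[1] = 1×4 + 3×3 = 13; c[2] = 3×4 + 3×3 = 21; c[3] = 3×4 = 12. Result coefficients: [3, 13, 21, 12] → 12x^3 + 21x^2 + 13x + 3

12x^3 + 21x^2 + 13x + 3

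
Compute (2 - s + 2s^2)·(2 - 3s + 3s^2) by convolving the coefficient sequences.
Ascending coefficients: a = [2, -1, 2], b = [2, -3, 3]. c[0] = 2×2 = 4; c[1] = 2×-3 + -1×2 = -8; c[2] = 2×3 + -1×-3 + 2×2 = 13; c[3] = -1×3 + 2×-3 = -9; c[4] = 2×3 = 6. Result coefficients: [4, -8, 13, -9, 6] → 4 - 8s + 13s^2 - 9s^3 + 6s^4

4 - 8s + 13s^2 - 9s^3 + 6s^4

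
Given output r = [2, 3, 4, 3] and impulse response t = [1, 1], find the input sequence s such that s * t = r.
Deconvolve r=[2, 3, 4, 3] by t=[1, 1]. Since t[0]=1, solve forward: s[0] = r[0] / 1 = 2; s[1] = (r[1] - 2×1) / 1 = 1; s[2] = (r[2] - 1×1) / 1 = 3. So s = [2, 1, 3]. Check by forward convolution: r[0] = 2×1 = 2; r[1] = 2×1 + 1×1 = 3; r[2] = 1×1 + 3×1 = 4; r[3] = 3×1 = 3

[2, 1, 3]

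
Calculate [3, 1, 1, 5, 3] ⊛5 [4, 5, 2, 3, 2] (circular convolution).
Use y[k] = Σ_j a[j]·b[(k-j) mod 5]. y[0] = 3×4 + 1×2 + 1×3 + 5×2 + 3×5 = 42; y[1] = 3×5 + 1×4 + 1×2 + 5×3 + 3×2 = 42; y[2] = 3×2 + 1×5 + 1×4 + 5×2 + 3×3 = 34; y[3] = 3×3 + 1×2 + 1×5 + 5×4 + 3×2 = 42; y[4] = 3×2 + 1×3 + 1×2 + 5×5 + 3×4 = 48. Result: [42, 42, 34, 42, 48]

[42, 42, 34, 42, 48]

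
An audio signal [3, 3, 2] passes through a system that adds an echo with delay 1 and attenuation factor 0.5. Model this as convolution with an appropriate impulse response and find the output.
Direct-path + delayed-attenuated-path model → impulse response h = [1, 0.5] (1 at lag 0, 0.5 at lag 1). Output y[n] = x[n] + 0.5·x[n - 1] (with x[n] = 0 outside 0..2): y[0] = 3 + 0.5×0 = 3; y[1] = 3 + 0.5×3 = 4.5; y[2] = 2 + 0.5×3 = 3.5; y[3] = 0 + 0.5×2 = 1.0. So y = [3, 4.5, 3.5, 1.0]

[3, 4.5, 3.5, 1.0]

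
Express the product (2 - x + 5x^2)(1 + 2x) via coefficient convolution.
Ascending coefficients: a = [2, -1, 5], b = [1, 2]. c[0] = 2×1 = 2; c[1] = 2×2 + -1×1 = 3; c[2] = -1×2 + 5×1 = 3; c[3] = 5×2 = 10. Result coefficients: [2, 3, 3, 10] → 2 + 3x + 3x^2 + 10x^3

2 + 3x + 3x^2 + 10x^3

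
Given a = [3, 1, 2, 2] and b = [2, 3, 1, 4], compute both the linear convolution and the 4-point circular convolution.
Linear: y_lin[0] = 3×2 = 6; y_lin[1] = 3×3 + 1×2 = 11; y_lin[2] = 3×1 + 1×3 + 2×2 = 10; y_lin[3] = 3×4 + 1×1 + 2×3 + 2×2 = 23; y_lin[4] = 1×4 + 2×1 + 2×3 = 12; y_lin[5] = 2×4 + 2×1 = 10; y_lin[6] = 2×4 = 8 → [6, 11, 10, 23, 12, 10, 8]. Circular (length 4): y[0] = 3×2 + 1×4 + 2×1 + 2×3 = 18; y[1] = 3×3 + 1×2 + 2×4 + 2×1 = 21; y[2] = 3×1 + 1×3 + 2×2 + 2×4 = 18; y[3] = 3×4 + 1×1 + 2×3 + 2×2 = 23 → [18, 21, 18, 23]

Linear: [6, 11, 10, 23, 12, 10, 8], Circular: [18, 21, 18, 23]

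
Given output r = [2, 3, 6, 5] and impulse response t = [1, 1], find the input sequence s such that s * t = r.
Deconvolve r=[2, 3, 6, 5] by t=[1, 1]. Since t[0]=1, solve forward: s[0] = r[0] / 1 = 2; s[1] = (r[1] - 2×1) / 1 = 1; s[2] = (r[2] - 1×1) / 1 = 5. So s = [2, 1, 5]. Check by forward convolution: r[0] = 2×1 = 2; r[1] = 2×1 + 1×1 = 3; r[2] = 1×1 + 5×1 = 6; r[3] = 5×1 = 5

[2, 1, 5]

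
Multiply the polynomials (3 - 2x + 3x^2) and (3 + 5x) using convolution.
Ascending coefficients: a = [3, -2, 3], b = [3, 5]. c[0] = 3×3 = 9; c[1] = 3×5 + -2×3 = 9; c[2] = -2×5 + 3×3 = -1; c[3] = 3×5 = 15. Result coefficients: [9, 9, -1, 15] → 9 + 9x - x^2 + 15x^3

9 + 9x - x^2 + 15x^3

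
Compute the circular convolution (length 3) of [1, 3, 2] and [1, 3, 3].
Use y[k] = Σ_j s[j]·t[(k-j) mod 3]. y[0] = 1×1 + 3×3 + 2×3 = 16; y[1] = 1×3 + 3×1 + 2×3 = 12; y[2] = 1×3 + 3×3 + 2×1 = 14. Result: [16, 12, 14]

[16, 12, 14]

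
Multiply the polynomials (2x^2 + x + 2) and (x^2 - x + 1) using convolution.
Ascending coefficients: a = [2, 1, 2], b = [1, -1, 1]. c[0] = 2×1 = 2; c[1] = 2×-1 + 1×1 = -1; c[2] = 2×1 + 1×-1 + 2×1 = 3; c[3] = 1×1 + 2×-1 = -1; c[4] = 2×1 = 2. Result coefficients: [2, -1, 3, -1, 2] → 2x^4 - x^3 + 3x^2 - x + 2

2x^4 - x^3 + 3x^2 - x + 2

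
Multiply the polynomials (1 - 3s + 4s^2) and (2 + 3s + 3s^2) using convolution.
Ascending coefficients: a = [1, -3, 4], b = [2, 3, 3]. c[0] = 1×2 = 2; c[1] = 1×3 + -3×2 = -3; c[2] = 1×3 + -3×3 + 4×2 = 2; c[3] = -3×3 + 4×3 = 3; c[4] = 4×3 = 12. Result coefficients: [2, -3, 2, 3, 12] → 2 - 3s + 2s^2 + 3s^3 + 12s^4

2 - 3s + 2s^2 + 3s^3 + 12s^4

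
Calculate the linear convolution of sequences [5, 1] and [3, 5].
y[0] = 5×3 = 15; y[1] = 5×5 + 1×3 = 28; y[2] = 1×5 = 5

[15, 28, 5]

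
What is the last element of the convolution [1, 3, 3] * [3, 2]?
Use y[k] = Σ_i a[i]·b[k-i] at k=3. y[3] = 3×2 = 6

6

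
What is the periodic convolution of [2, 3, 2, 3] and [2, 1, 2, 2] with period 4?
Use y[k] = Σ_j f[j]·g[(k-j) mod 4]. y[0] = 2×2 + 3×2 + 2×2 + 3×1 = 17; y[1] = 2×1 + 3×2 + 2×2 + 3×2 = 18; y[2] = 2×2 + 3×1 + 2×2 + 3×2 = 17; y[3] = 2×2 + 3×2 + 2×1 + 3×2 = 18. Result: [17, 18, 17, 18]

[17, 18, 17, 18]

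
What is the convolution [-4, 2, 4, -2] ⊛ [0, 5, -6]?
y[0] = -4×0 = 0; y[1] = -4×5 + 2×0 = -20; y[2] = -4×-6 + 2×5 + 4×0 = 34; y[3] = 2×-6 + 4×5 + -2×0 = 8; y[4] = 4×-6 + -2×5 = -34; y[5] = -2×-6 = 12

[0, -20, 34, 8, -34, 12]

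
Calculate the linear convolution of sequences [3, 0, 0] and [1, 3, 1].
y[0] = 3×1 = 3; y[1] = 3×3 + 0×1 = 9; y[2] = 3×1 + 0×3 + 0×1 = 3; y[3] = 0×1 + 0×3 = 0; y[4] = 0×1 = 0

[3, 9, 3, 0, 0]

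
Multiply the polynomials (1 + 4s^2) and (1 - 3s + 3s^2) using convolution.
Ascending coefficients: a = [1, 0, 4], b = [1, -3, 3]. c[0] = 1×1 = 1; c[1] = 1×-3 + 0×1 = -3; c[2] = 1×3 + 0×-3 + 4×1 = 7; c[3] = 0×3 + 4×-3 = -12; c[4] = 4×3 = 12. Result coefficients: [1, -3, 7, -12, 12] → 1 - 3s + 7s^2 - 12s^3 + 12s^4

1 - 3s + 7s^2 - 12s^3 + 12s^4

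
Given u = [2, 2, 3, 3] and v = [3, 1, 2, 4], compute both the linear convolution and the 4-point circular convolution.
Linear: y_lin[0] = 2×3 = 6; y_lin[1] = 2×1 + 2×3 = 8; y_lin[2] = 2×2 + 2×1 + 3×3 = 15; y_lin[3] = 2×4 + 2×2 + 3×1 + 3×3 = 24; y_lin[4] = 2×4 + 3×2 + 3×1 = 17; y_lin[5] = 3×4 + 3×2 = 18; y_lin[6] = 3×4 = 12 → [6, 8, 15, 24, 17, 18, 12]. Circular (length 4): y[0] = 2×3 + 2×4 + 3×2 + 3×1 = 23; y[1] = 2×1 + 2×3 + 3×4 + 3×2 = 26; y[2] = 2×2 + 2×1 + 3×3 + 3×4 = 27; y[3] = 2×4 + 2×2 + 3×1 + 3×3 = 24 → [23, 26, 27, 24]

Linear: [6, 8, 15, 24, 17, 18, 12], Circular: [23, 26, 27, 24]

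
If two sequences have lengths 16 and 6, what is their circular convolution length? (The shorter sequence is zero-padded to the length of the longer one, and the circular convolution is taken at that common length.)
Circular convolution (zero-padding the shorter input) has length max(m, n) = max(16, 6) = 16

16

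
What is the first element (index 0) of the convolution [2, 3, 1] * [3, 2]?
Use y[k] = Σ_i a[i]·b[k-i] at k=0. y[0] = 2×3 = 6

6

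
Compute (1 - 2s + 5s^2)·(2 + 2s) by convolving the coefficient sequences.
Ascending coefficients: a = [1, -2, 5], b = [2, 2]. c[0] = 1×2 = 2; c[1] = 1×2 + -2×2 = -2; c[2] = -2×2 + 5×2 = 6; c[3] = 5×2 = 10. Result coefficients: [2, -2, 6, 10] → 2 - 2s + 6s^2 + 10s^3

2 - 2s + 6s^2 + 10s^3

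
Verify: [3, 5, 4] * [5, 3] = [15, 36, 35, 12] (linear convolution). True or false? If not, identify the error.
Recompute linear convolution of [3, 5, 4] and [5, 3]: y[0] = 3×5 = 15; y[1] = 3×3 + 5×5 = 34; y[2] = 5×3 + 4×5 = 35; y[3] = 4×3 = 12 → [15, 34, 35, 12]. Compare to given [15, 36, 35, 12]: they differ at index 1: given 36, correct 34, so answer: No

No. Error at index 1: given 36, correct 34.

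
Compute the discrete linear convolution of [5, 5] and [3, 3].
y[0] = 5×3 = 15; y[1] = 5×3 + 5×3 = 30; y[2] = 5×3 = 15

[15, 30, 15]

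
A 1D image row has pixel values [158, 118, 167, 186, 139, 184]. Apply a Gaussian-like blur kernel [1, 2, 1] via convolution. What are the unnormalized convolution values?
Convolve image row [158, 118, 167, 186, 139, 184] with kernel [1, 2, 1]: y[0] = 158×1 = 158; y[1] = 158×2 + 118×1 = 434; y[2] = 158×1 + 118×2 + 167×1 = 561; y[3] = 118×1 + 167×2 + 186×1 = 638; y[4] = 167×1 + 186×2 + 139×1 = 678; y[5] = 186×1 + 139×2 + 184×1 = 648; y[6] = 139×1 + 184×2 = 507; y[7] = 184×1 = 184 → [158, 434, 561, 638, 678, 648, 507, 184]. Normalization factor = sum(kernel) = 4.

[158, 434, 561, 638, 678, 648, 507, 184]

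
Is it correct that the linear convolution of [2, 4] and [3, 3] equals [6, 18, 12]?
Recompute linear convolution of [2, 4] and [3, 3]: y[0] = 2×3 = 6; y[1] = 2×3 + 4×3 = 18; y[2] = 4×3 = 12 → [6, 18, 12]. Given [6, 18, 12] matches, so answer: Yes

Yes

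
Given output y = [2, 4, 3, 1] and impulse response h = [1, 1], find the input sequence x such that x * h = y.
Deconvolve y=[2, 4, 3, 1] by h=[1, 1]. Since h[0]=1, solve forward: x[0] = y[0] / 1 = 2; x[1] = (y[1] - 2×1) / 1 = 2; x[2] = (y[2] - 2×1) / 1 = 1. So x = [2, 2, 1]. Check by forward convolution: y[0] = 2×1 = 2; y[1] = 2×1 + 2×1 = 4; y[2] = 2×1 + 1×1 = 3; y[3] = 1×1 = 1

[2, 2, 1]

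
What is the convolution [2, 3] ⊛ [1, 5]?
y[0] = 2×1 = 2; y[1] = 2×5 + 3×1 = 13; y[2] = 3×5 = 15

[2, 13, 15]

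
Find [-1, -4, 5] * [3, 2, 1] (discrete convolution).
y[0] = -1×3 = -3; y[1] = -1×2 + -4×3 = -14; y[2] = -1×1 + -4×2 + 5×3 = 6; y[3] = -4×1 + 5×2 = 6; y[4] = 5×1 = 5

[-3, -14, 6, 6, 5]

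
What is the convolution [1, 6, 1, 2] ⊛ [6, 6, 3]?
y[0] = 1×6 = 6; y[1] = 1×6 + 6×6 = 42; y[2] = 1×3 + 6×6 + 1×6 = 45; y[3] = 6×3 + 1×6 + 2×6 = 36; y[4] = 1×3 + 2×6 = 15; y[5] = 2×3 = 6

[6, 42, 45, 36, 15, 6]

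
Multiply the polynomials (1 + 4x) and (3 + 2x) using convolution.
Ascending coefficients: a = [1, 4], b = [3, 2]. c[0] = 1×3 = 3; c[1] = 1×2 + 4×3 = 14; c[2] = 4×2 = 8. Result coefficients: [3, 14, 8] → 3 + 14x + 8x^2

3 + 14x + 8x^2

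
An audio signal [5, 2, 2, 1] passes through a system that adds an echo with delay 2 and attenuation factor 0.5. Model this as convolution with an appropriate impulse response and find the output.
Direct-path + delayed-attenuated-path model → impulse response h = [1, 0, 0.5] (1 at lag 0, 0.5 at lag 2). Output y[n] = x[n] + 0.5·x[n - 2] (with x[n] = 0 outside 0..3): y[0] = 5 + 0.5×0 = 5; y[1] = 2 + 0.5×0 = 2; y[2] = 2 + 0.5×5 = 4.5; y[3] = 1 + 0.5×2 = 2.0; y[4] = 0 + 0.5×2 = 1.0; y[5] = 0 + 0.5×1 = 0.5. So y = [5, 2, 4.5, 2.0, 1.0, 0.5]

[5, 2, 4.5, 2.0, 1.0, 0.5]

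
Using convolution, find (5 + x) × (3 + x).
Ascending coefficients: a = [5, 1], b = [3, 1]. c[0] = 5×3 = 15; c[1] = 5×1 + 1×3 = 8; c[2] = 1×1 = 1. Result coefficients: [15, 8, 1] → 15 + 8x + x^2

15 + 8x + x^2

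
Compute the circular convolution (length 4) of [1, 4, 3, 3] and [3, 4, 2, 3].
Use y[k] = Σ_j s[j]·t[(k-j) mod 4]. y[0] = 1×3 + 4×3 + 3×2 + 3×4 = 33; y[1] = 1×4 + 4×3 + 3×3 + 3×2 = 31; y[2] = 1×2 + 4×4 + 3×3 + 3×3 = 36; y[3] = 1×3 + 4×2 + 3×4 + 3×3 = 32. Result: [33, 31, 36, 32]

[33, 31, 36, 32]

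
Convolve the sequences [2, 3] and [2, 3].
y[0] = 2×2 = 4; y[1] = 2×3 + 3×2 = 12; y[2] = 3×3 = 9

[4, 12, 9]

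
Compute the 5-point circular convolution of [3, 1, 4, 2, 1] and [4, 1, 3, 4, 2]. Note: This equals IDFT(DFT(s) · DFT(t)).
Either evaluate y[k] = Σ_j s[j]·t[(k-j) mod 5] directly, or use IDFT(DFT(s) · DFT(t)). y[0] = 3×4 + 1×2 + 4×4 + 2×3 + 1×1 = 37; y[1] = 3×1 + 1×4 + 4×2 + 2×4 + 1×3 = 26; y[2] = 3×3 + 1×1 + 4×4 + 2×2 + 1×4 = 34; y[3] = 3×4 + 1×3 + 4×1 + 2×4 + 1×2 = 29; y[4] = 3×2 + 1×4 + 4×3 + 2×1 + 1×4 = 28. Result: [37, 26, 34, 29, 28]

[37, 26, 34, 29, 28]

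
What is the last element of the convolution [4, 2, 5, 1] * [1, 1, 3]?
Use y[k] = Σ_i a[i]·b[k-i] at k=5. y[5] = 1×3 = 3

3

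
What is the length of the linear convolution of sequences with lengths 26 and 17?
Linear/full convolution length: m + n - 1 = 26 + 17 - 1 = 42

42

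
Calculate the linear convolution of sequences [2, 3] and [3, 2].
y[0] = 2×3 = 6; y[1] = 2×2 + 3×3 = 13; y[2] = 3×2 = 6

[6, 13, 6]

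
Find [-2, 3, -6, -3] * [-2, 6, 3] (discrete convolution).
y[0] = -2×-2 = 4; y[1] = -2×6 + 3×-2 = -18; y[2] = -2×3 + 3×6 + -6×-2 = 24; y[3] = 3×3 + -6×6 + -3×-2 = -21; y[4] = -6×3 + -3×6 = -36; y[5] = -3×3 = -9

[4, -18, 24, -21, -36, -9]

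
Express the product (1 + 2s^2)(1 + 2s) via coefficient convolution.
Ascending coefficients: a = [1, 0, 2], b = [1, 2]. c[0] = 1×1 = 1; c[1] = 1×2 + 0×1 = 2; c[2] = 0×2 + 2×1 = 2; c[3] = 2×2 = 4. Result coefficients: [1, 2, 2, 4] → 1 + 2s + 2s^2 + 4s^3

1 + 2s + 2s^2 + 4s^3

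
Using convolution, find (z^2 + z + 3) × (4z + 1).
Ascending coefficients: a = [3, 1, 1], b = [1, 4]. c[0] = 3×1 = 3; c[1] = 3×4 + 1×1 = 13; c[2] = 1×4 + 1×1 = 5; c[3] = 1×4 = 4. Result coefficients: [3, 13, 5, 4] → 4z^3 + 5z^2 + 13z + 3

4z^3 + 5z^2 + 13z + 3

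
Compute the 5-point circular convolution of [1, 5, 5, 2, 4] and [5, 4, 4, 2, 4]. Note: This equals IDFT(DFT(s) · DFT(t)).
Either evaluate y[k] = Σ_j s[j]·t[(k-j) mod 5] directly, or use IDFT(DFT(s) · DFT(t)). y[0] = 1×5 + 5×4 + 5×2 + 2×4 + 4×4 = 59; y[1] = 1×4 + 5×5 + 5×4 + 2×2 + 4×4 = 69; y[2] = 1×4 + 5×4 + 5×5 + 2×4 + 4×2 = 65; y[3] = 1×2 + 5×4 + 5×4 + 2×5 + 4×4 = 68; y[4] = 1×4 + 5×2 + 5×4 + 2×4 + 4×5 = 62. Result: [59, 69, 65, 68, 62]

[59, 69, 65, 68, 62]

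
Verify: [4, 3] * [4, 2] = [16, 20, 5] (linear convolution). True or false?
Recompute linear convolution of [4, 3] and [4, 2]: y[0] = 4×4 = 16; y[1] = 4×2 + 3×4 = 20; y[2] = 3×2 = 6 → [16, 20, 6]. Compare to given [16, 20, 5]: they differ at index 2: given 5, correct 6, so answer: No

No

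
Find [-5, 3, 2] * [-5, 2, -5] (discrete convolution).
y[0] = -5×-5 = 25; y[1] = -5×2 + 3×-5 = -25; y[2] = -5×-5 + 3×2 + 2×-5 = 21; y[3] = 3×-5 + 2×2 = -11; y[4] = 2×-5 = -10

[25, -25, 21, -11, -10]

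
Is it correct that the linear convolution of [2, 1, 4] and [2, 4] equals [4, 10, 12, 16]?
Recompute linear convolution of [2, 1, 4] and [2, 4]: y[0] = 2×2 = 4; y[1] = 2×4 + 1×2 = 10; y[2] = 1×4 + 4×2 = 12; y[3] = 4×4 = 16 → [4, 10, 12, 16]. Given [4, 10, 12, 16] matches, so answer: Yes

Yes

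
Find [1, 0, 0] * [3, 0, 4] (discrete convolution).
y[0] = 1×3 = 3; y[1] = 1×0 + 0×3 = 0; y[2] = 1×4 + 0×0 + 0×3 = 4; y[3] = 0×4 + 0×0 = 0; y[4] = 0×4 = 0

[3, 0, 4, 0, 0]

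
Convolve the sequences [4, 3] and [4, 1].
y[0] = 4×4 = 16; y[1] = 4×1 + 3×4 = 16; y[2] = 3×1 = 3

[16, 16, 3]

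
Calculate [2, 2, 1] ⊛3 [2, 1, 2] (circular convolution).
Use y[k] = Σ_j f[j]·g[(k-j) mod 3]. y[0] = 2×2 + 2×2 + 1×1 = 9; y[1] = 2×1 + 2×2 + 1×2 = 8; y[2] = 2×2 + 2×1 + 1×2 = 8. Result: [9, 8, 8]

[9, 8, 8]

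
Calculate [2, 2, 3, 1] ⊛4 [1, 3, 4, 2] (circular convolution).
Use y[k] = Σ_j a[j]·b[(k-j) mod 4]. y[0] = 2×1 + 2×2 + 3×4 + 1×3 = 21; y[1] = 2×3 + 2×1 + 3×2 + 1×4 = 18; y[2] = 2×4 + 2×3 + 3×1 + 1×2 = 19; y[3] = 2×2 + 2×4 + 3×3 + 1×1 = 22. Result: [21, 18, 19, 22]

[21, 18, 19, 22]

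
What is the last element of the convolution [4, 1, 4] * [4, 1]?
Use y[k] = Σ_i a[i]·b[k-i] at k=3. y[3] = 4×1 = 4

4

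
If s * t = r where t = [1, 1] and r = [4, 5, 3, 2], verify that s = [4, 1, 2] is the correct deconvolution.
Forward-compute [4, 1, 2] * [1, 1]: r[0] = 4×1 = 4; r[1] = 4×1 + 1×1 = 5; r[2] = 1×1 + 2×1 = 3; r[3] = 2×1 = 2 → [4, 5, 3, 2]. Matches given r = [4, 5, 3, 2], so verified.

Verified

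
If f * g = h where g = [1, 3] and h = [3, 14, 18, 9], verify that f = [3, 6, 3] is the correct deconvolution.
Forward-compute [3, 6, 3] * [1, 3]: h[0] = 3×1 = 3; h[1] = 3×3 + 6×1 = 15; h[2] = 6×3 + 3×1 = 21; h[3] = 3×3 = 9 → [3, 15, 21, 9]. Does not match given h = [3, 14, 18, 9].

Not verified. [3, 6, 3] * [1, 3] = [3, 15, 21, 9], which differs from [3, 14, 18, 9] at index 1.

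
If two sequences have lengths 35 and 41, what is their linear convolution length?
Linear/full convolution length: m + n - 1 = 35 + 41 - 1 = 75

75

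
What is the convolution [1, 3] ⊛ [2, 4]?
y[0] = 1×2 = 2; y[1] = 1×4 + 3×2 = 10; y[2] = 3×4 = 12

[2, 10, 12]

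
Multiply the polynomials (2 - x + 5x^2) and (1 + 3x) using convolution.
Ascending coefficients: a = [2, -1, 5], b = [1, 3]. c[0] = 2×1 = 2; c[1] = 2×3 + -1×1 = 5; c[2] = -1×3 + 5×1 = 2; c[3] = 5×3 = 15. Result coefficients: [2, 5, 2, 15] → 2 + 5x + 2x^2 + 15x^3

2 + 5x + 2x^2 + 15x^3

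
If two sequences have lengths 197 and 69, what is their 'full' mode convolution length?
Linear/full convolution length: m + n - 1 = 197 + 69 - 1 = 265

265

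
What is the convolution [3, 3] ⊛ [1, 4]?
y[0] = 3×1 = 3; y[1] = 3×4 + 3×1 = 15; y[2] = 3×4 = 12

[3, 15, 12]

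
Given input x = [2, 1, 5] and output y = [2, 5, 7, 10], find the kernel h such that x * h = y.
Output length 4 = len(x) + len(h) - 1 ⇒ len(h) = 2. Solve h forward using h[k] = (y[k] - Σ_{i≥1} x[i]·h[k-i]) / x[0]: h[0] = y[0] / x[0] = 2 / 2 = 1; h[1] = (y[1] - 1×1) / x[0] = (5 - 1×1) / 2 = 2. So h = [1, 2]. Forward-check [2, 1, 5] * [1, 2]: y[0] = 2×1 = 2; y[1] = 2×2 + 1×1 = 5; y[2] = 1×2 + 5×1 = 7; y[3] = 5×2 = 10 → [2, 5, 7, 10] ✓

[1, 2]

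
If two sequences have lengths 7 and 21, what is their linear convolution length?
Linear/full convolution length: m + n - 1 = 7 + 21 - 1 = 27

27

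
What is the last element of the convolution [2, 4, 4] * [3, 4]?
Use y[k] = Σ_i a[i]·b[k-i] at k=3. y[3] = 4×4 = 16

16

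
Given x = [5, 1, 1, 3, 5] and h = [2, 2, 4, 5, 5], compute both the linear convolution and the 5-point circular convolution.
Linear: y_lin[0] = 5×2 = 10; y_lin[1] = 5×2 + 1×2 = 12; y_lin[2] = 5×4 + 1×2 + 1×2 = 24; y_lin[3] = 5×5 + 1×4 + 1×2 + 3×2 = 37; y_lin[4] = 5×5 + 1×5 + 1×4 + 3×2 + 5×2 = 50; y_lin[5] = 1×5 + 1×5 + 3×4 + 5×2 = 32; y_lin[6] = 1×5 + 3×5 + 5×4 = 40; y_lin[7] = 3×5 + 5×5 = 40; y_lin[8] = 5×5 = 25 → [10, 12, 24, 37, 50, 32, 40, 40, 25]. Circular (length 5): y[0] = 5×2 + 1×5 + 1×5 + 3×4 + 5×2 = 42; y[1] = 5×2 + 1×2 + 1×5 + 3×5 + 5×4 = 52; y[2] = 5×4 + 1×2 + 1×2 + 3×5 + 5×5 = 64; y[3] = 5×5 + 1×4 + 1×2 + 3×2 + 5×5 = 62; y[4] = 5×5 + 1×5 + 1×4 + 3×2 + 5×2 = 50 → [42, 52, 64, 62, 50]

Linear: [10, 12, 24, 37, 50, 32, 40, 40, 25], Circular: [42, 52, 64, 62, 50]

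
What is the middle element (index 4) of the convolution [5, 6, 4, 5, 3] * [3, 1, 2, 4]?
Use y[k] = Σ_i a[i]·b[k-i] at k=4. y[4] = 6×4 + 4×2 + 5×1 + 3×3 = 46

46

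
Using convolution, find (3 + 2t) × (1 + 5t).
Ascending coefficients: a = [3, 2], b = [1, 5]. c[0] = 3×1 = 3; c[1] = 3×5 + 2×1 = 17; c[2] = 2×5 = 10. Result coefficients: [3, 17, 10] → 3 + 17t + 10t^2

3 + 17t + 10t^2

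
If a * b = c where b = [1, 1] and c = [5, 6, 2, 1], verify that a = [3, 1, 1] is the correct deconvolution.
Forward-compute [3, 1, 1] * [1, 1]: c[0] = 3×1 = 3; c[1] = 3×1 + 1×1 = 4; c[2] = 1×1 + 1×1 = 2; c[3] = 1×1 = 1 → [3, 4, 2, 1]. Does not match given c = [5, 6, 2, 1].

Not verified. [3, 1, 1] * [1, 1] = [3, 4, 2, 1], which differs from [5, 6, 2, 1] at index 0.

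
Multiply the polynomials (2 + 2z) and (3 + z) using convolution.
Ascending coefficients: a = [2, 2], b = [3, 1]. c[0] = 2×3 = 6; c[1] = 2×1 + 2×3 = 8; c[2] = 2×1 = 2. Result coefficients: [6, 8, 2] → 6 + 8z + 2z^2

6 + 8z + 2z^2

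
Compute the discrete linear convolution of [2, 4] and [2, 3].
y[0] = 2×2 = 4; y[1] = 2×3 + 4×2 = 14; y[2] = 4×3 = 12

[4, 14, 12]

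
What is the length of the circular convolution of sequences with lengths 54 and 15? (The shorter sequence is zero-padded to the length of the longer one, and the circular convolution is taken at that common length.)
Circular convolution (zero-padding the shorter input) has length max(m, n) = max(54, 15) = 54

54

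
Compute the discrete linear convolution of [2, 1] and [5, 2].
y[0] = 2×5 = 10; y[1] = 2×2 + 1×5 = 9; y[2] = 1×2 = 2

[10, 9, 2]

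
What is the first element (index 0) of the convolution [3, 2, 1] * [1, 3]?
Use y[k] = Σ_i a[i]·b[k-i] at k=0. y[0] = 3×1 = 3

3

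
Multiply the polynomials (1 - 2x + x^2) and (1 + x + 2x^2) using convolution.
Ascending coefficients: a = [1, -2, 1], b = [1, 1, 2]. c[0] = 1×1 = 1; c[1] = 1×1 + -2×1 = -1; c[2] = 1×2 + -2×1 + 1×1 = 1; c[3] = -2×2 + 1×1 = -3; c[4] = 1×2 = 2. Result coefficients: [1, -1, 1, -3, 2] → 1 - x + x^2 - 3x^3 + 2x^4

1 - x + x^2 - 3x^3 + 2x^4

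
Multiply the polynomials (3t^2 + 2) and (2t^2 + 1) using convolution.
Ascending coefficients: a = [2, 0, 3], b = [1, 0, 2]. c[0] = 2×1 = 2; c[1] = 2×0 + 0×1 = 0; c[2] = 2×2 + 0×0 + 3×1 = 7; c[3] = 0×2 + 3×0 = 0; c[4] = 3×2 = 6. Result coefficients: [2, 0, 7, 0, 6] → 6t^4 + 7t^2 + 2

6t^4 + 7t^2 + 2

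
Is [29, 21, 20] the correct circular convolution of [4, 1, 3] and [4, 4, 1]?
Recompute circular convolution of [4, 1, 3] and [4, 4, 1]: y[0] = 4×4 + 1×1 + 3×4 = 29; y[1] = 4×4 + 1×4 + 3×1 = 23; y[2] = 4×1 + 1×4 + 3×4 = 20 → [29, 23, 20]. Compare to given [29, 21, 20]: they differ at index 1: given 21, correct 23, so answer: No

No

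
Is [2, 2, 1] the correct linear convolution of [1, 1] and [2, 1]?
Recompute linear convolution of [1, 1] and [2, 1]: y[0] = 1×2 = 2; y[1] = 1×1 + 1×2 = 3; y[2] = 1×1 = 1 → [2, 3, 1]. Compare to given [2, 2, 1]: they differ at index 1: given 2, correct 3, so answer: No

No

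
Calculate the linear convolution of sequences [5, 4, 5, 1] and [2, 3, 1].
y[0] = 5×2 = 10; y[1] = 5×3 + 4×2 = 23; y[2] = 5×1 + 4×3 + 5×2 = 27; y[3] = 4×1 + 5×3 + 1×2 = 21; y[4] = 5×1 + 1×3 = 8; y[5] = 1×1 = 1

[10, 23, 27, 21, 8, 1]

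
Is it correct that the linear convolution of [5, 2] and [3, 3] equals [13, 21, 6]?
Recompute linear convolution of [5, 2] and [3, 3]: y[0] = 5×3 = 15; y[1] = 5×3 + 2×3 = 21; y[2] = 2×3 = 6 → [15, 21, 6]. Compare to given [13, 21, 6]: they differ at index 0: given 13, correct 15, so answer: No

No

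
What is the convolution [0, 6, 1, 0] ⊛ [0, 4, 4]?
y[0] = 0×0 = 0; y[1] = 0×4 + 6×0 = 0; y[2] = 0×4 + 6×4 + 1×0 = 24; y[3] = 6×4 + 1×4 + 0×0 = 28; y[4] = 1×4 + 0×4 = 4; y[5] = 0×4 = 0

[0, 0, 24, 28, 4, 0]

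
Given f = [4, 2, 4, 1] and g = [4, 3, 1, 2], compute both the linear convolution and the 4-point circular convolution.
Linear: y_lin[0] = 4×4 = 16; y_lin[1] = 4×3 + 2×4 = 20; y_lin[2] = 4×1 + 2×3 + 4×4 = 26; y_lin[3] = 4×2 + 2×1 + 4×3 + 1×4 = 26; y_lin[4] = 2×2 + 4×1 + 1×3 = 11; y_lin[5] = 4×2 + 1×1 = 9; y_lin[6] = 1×2 = 2 → [16, 20, 26, 26, 11, 9, 2]. Circular (length 4): y[0] = 4×4 + 2×2 + 4×1 + 1×3 = 27; y[1] = 4×3 + 2×4 + 4×2 + 1×1 = 29; y[2] = 4×1 + 2×3 + 4×4 + 1×2 = 28; y[3] = 4×2 + 2×1 + 4×3 + 1×4 = 26 → [27, 29, 28, 26]

Linear: [16, 20, 26, 26, 11, 9, 2], Circular: [27, 29, 28, 26]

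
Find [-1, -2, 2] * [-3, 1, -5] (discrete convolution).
y[0] = -1×-3 = 3; y[1] = -1×1 + -2×-3 = 5; y[2] = -1×-5 + -2×1 + 2×-3 = -3; y[3] = -2×-5 + 2×1 = 12; y[4] = 2×-5 = -10

[3, 5, -3, 12, -10]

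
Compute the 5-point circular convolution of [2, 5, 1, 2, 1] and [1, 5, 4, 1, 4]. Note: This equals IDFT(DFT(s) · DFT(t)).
Either evaluate y[k] = Σ_j s[j]·t[(k-j) mod 5] directly, or use IDFT(DFT(s) · DFT(t)). y[0] = 2×1 + 5×4 + 1×1 + 2×4 + 1×5 = 36; y[1] = 2×5 + 5×1 + 1×4 + 2×1 + 1×4 = 25; y[2] = 2×4 + 5×5 + 1×1 + 2×4 + 1×1 = 43; y[3] = 2×1 + 5×4 + 1×5 + 2×1 + 1×4 = 33; y[4] = 2×4 + 5×1 + 1×4 + 2×5 + 1×1 = 28. Result: [36, 25, 43, 33, 28]

[36, 25, 43, 33, 28]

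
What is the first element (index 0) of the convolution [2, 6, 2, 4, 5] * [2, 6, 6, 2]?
Use y[k] = Σ_i a[i]·b[k-i] at k=0. y[0] = 2×2 = 4

4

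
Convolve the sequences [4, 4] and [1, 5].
y[0] = 4×1 = 4; y[1] = 4×5 + 4×1 = 24; y[2] = 4×5 = 20

[4, 24, 20]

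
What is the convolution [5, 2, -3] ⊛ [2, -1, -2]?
y[0] = 5×2 = 10; y[1] = 5×-1 + 2×2 = -1; y[2] = 5×-2 + 2×-1 + -3×2 = -18; y[3] = 2×-2 + -3×-1 = -1; y[4] = -3×-2 = 6

[10, -1, -18, -1, 6]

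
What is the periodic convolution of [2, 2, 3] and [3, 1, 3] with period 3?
Use y[k] = Σ_j u[j]·v[(k-j) mod 3]. y[0] = 2×3 + 2×3 + 3×1 = 15; y[1] = 2×1 + 2×3 + 3×3 = 17; y[2] = 2×3 + 2×1 + 3×3 = 17. Result: [15, 17, 17]

[15, 17, 17]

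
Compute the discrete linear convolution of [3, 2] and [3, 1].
y[0] = 3×3 = 9; y[1] = 3×1 + 2×3 = 9; y[2] = 2×1 = 2

[9, 9, 2]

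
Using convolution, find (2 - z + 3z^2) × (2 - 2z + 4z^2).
Ascending coefficients: a = [2, -1, 3], b = [2, -2, 4]. c[0] = 2×2 = 4; c[1] = 2×-2 + -1×2 = -6; c[2] = 2×4 + -1×-2 + 3×2 = 16; c[3] = -1×4 + 3×-2 = -10; c[4] = 3×4 = 12. Result coefficients: [4, -6, 16, -10, 12] → 4 - 6z + 16z^2 - 10z^3 + 12z^4

4 - 6z + 16z^2 - 10z^3 + 12z^4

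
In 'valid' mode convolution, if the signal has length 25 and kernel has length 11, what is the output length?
'Valid' mode counts only positions where the kernel fully overlaps the signal: m - n + 1 = 25 - 11 + 1 = 15

15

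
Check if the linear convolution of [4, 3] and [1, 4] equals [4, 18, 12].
Recompute linear convolution of [4, 3] and [1, 4]: y[0] = 4×1 = 4; y[1] = 4×4 + 3×1 = 19; y[2] = 3×4 = 12 → [4, 19, 12]. Compare to given [4, 18, 12]: they differ at index 1: given 18, correct 19, so answer: No

No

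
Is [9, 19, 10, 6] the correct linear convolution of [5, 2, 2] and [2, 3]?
Recompute linear convolution of [5, 2, 2] and [2, 3]: y[0] = 5×2 = 10; y[1] = 5×3 + 2×2 = 19; y[2] = 2×3 + 2×2 = 10; y[3] = 2×3 = 6 → [10, 19, 10, 6]. Compare to given [9, 19, 10, 6]: they differ at index 0: given 9, correct 10, so answer: No

No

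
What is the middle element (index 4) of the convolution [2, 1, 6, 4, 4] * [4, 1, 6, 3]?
Use y[k] = Σ_i a[i]·b[k-i] at k=4. y[4] = 1×3 + 6×6 + 4×1 + 4×4 = 59

59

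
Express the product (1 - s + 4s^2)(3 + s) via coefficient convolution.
Ascending coefficients: a = [1, -1, 4], b = [3, 1]. c[0] = 1×3 = 3; c[1] = 1×1 + -1×3 = -2; c[2] = -1×1 + 4×3 = 11; c[3] = 4×1 = 4. Result coefficients: [3, -2, 11, 4] → 3 - 2s + 11s^2 + 4s^3

3 - 2s + 11s^2 + 4s^3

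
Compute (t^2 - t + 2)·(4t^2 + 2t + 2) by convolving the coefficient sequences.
Ascending coefficients: a = [2, -1, 1], b = [2, 2, 4]. c[0] = 2×2 = 4; c[1] = 2×2 + -1×2 = 2; c[2] = 2×4 + -1×2 + 1×2 = 8; c[3] = -1×4 + 1×2 = -2; c[4] = 1×4 = 4. Result coefficients: [4, 2, 8, -2, 4] → 4t^4 - 2t^3 + 8t^2 + 2t + 4

4t^4 - 2t^3 + 8t^2 + 2t + 4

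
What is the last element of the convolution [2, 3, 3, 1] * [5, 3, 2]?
Use y[k] = Σ_i a[i]·b[k-i] at k=5. y[5] = 1×2 = 2

2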